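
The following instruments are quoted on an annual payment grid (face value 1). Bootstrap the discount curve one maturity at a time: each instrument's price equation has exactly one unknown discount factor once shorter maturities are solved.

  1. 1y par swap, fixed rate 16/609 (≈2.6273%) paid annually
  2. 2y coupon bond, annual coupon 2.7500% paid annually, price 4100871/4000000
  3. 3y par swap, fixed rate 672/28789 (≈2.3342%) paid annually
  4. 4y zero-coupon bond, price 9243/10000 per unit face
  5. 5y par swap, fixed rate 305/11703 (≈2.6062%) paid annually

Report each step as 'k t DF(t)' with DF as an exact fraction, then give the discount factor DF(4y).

step 1 [1y] swap r/1=16/609: DF=(1 − 16/609·(0))/(1+16/609) = 609/625 ≈ 0.974400
step 2 [2y] bond c/1=11/400: DF=(4100871/4000000 − 11/400·(0.974400))/(1+11/400) = 9717/10000 ≈ 0.971700
step 3 [3y] swap r/1=672/28789: DF=(1 − 672/28789·(0.974400+0.971700))/(1+672/28789) = 583/625 ≈ 0.932800
step 4 [4y] zero: DF = P = 9243/10000 ≈ 0.924300
step 5 [5y] swap r/1=305/11703: DF=(1 − 305/11703·(0.974400+0.971700+0.932800+0.924300))/(1+305/11703) = 439/500 ≈ 0.878000

1 1 609/625
2 2 9717/10000
3 3 583/625
4 4 9243/10000
5 5 439/500
DF(4y) = 9243/10000 ≈ 0.924300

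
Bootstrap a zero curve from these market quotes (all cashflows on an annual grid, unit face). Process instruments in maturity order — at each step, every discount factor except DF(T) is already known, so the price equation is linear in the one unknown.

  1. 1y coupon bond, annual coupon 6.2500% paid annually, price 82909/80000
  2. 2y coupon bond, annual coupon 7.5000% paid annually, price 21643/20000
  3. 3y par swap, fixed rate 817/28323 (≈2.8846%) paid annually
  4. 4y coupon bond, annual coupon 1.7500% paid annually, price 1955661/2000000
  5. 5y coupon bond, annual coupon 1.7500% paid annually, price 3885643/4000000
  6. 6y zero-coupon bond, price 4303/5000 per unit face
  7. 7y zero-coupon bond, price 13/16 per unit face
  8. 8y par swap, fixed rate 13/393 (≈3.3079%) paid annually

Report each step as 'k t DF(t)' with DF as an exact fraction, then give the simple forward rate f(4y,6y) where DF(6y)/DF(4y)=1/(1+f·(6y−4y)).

step 1 [1y] bond c/1=1/16: DF=(82909/80000 − 1/16·(0))/(1+1/16) = 4877/5000 ≈ 0.975400
step 2 [2y] bond c/1=3/40: DF=(21643/20000 − 3/40·(0.975400))/(1+3/40) = 4693/5000 ≈ 0.938600
step 3 [3y] swap r/1=817/28323: DF=(1 − 817/28323·(0.975400+0.938600))/(1+817/28323) = 9183/10000 ≈ 0.918300
step 4 [4y] bond c/1=7/400: DF=(1955661/2000000 − 7/400·(0.975400+0.938600+0.918300))/(1+7/400) = 9123/10000 ≈ 0.912300
step 5 [5y] bond c/1=7/400: DF=(3885643/4000000 − 7/400·(0.975400+0.938600+0.918300+0.912300))/(1+7/400) = 8903/10000 ≈ 0.890300
step 6 [6y] zero: DF = P = 4303/5000 ≈ 0.860600
step 7 [7y] zero: DF = P = 13/16 ≈ 0.812500
step 8 [8y] swap r/1=13/393: DF=(1 − 13/393·(0.975400+0.938600+0.918300+0.912300+0.890300+0.860600+0.812500))/(1+13/393) = 383/500 ≈ 0.766000

1 1 4877/5000
2 2 4693/5000
3 3 9183/10000
4 4 9123/10000
5 5 8903/10000
6 6 4303/5000
7 7 13/16
8 8 383/500
f(4y,6y) = ((9123/10000)/(4303/5000) − 1)/(2) = 517/17212 ≈ 3.0037%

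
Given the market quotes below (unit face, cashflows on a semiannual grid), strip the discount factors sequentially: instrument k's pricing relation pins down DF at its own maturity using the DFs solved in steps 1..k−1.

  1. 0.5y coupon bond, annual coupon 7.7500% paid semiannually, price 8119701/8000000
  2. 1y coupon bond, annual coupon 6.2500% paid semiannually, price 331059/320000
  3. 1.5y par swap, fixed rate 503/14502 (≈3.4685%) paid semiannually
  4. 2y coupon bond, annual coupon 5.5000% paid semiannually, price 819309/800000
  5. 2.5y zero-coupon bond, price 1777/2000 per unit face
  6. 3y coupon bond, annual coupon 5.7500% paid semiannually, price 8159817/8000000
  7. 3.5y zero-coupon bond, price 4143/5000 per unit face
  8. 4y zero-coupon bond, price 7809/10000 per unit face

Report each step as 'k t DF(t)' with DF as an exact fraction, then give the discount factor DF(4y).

1 1/2 9771/10000
2 1 1217/1250
3 3/2 9497/10000
4 2 9191/10000
5 5/2 1777/2000
6 3 8599/10000
7 7/2 4143/5000
8 4 7809/10000
DF(4y) = 7809/10000 ≈ 0.780900

step 1 [0.5y] bond c/2=31/800: DF=(8119701/8000000 − 31/800·(0))/(1+31/800) = 9771/10000 ≈ 0.977100
step 2 [1y] bond c/2=1/32: DF=(331059/320000 − 1/32·(0.977100))/(1+1/32) = 1217/1250 ≈ 0.973600
step 3 [1.5y] swap r/2=503/29004: DF=(1 − 503/29004·(0.977100+0.973600))/(1+503/29004) = 9497/10000 ≈ 0.949700
step 4 [2y] bond c/2=11/400: DF=(819309/800000 − 11/400·(0.977100+0.973600+0.949700))/(1+11/400) = 9191/10000 ≈ 0.919100
step 5 [2.5y] zero: DF = P = 1777/2000 ≈ 0.888500
step 6 [3y] bond c/2=23/800: DF=(8159817/8000000 − 23/800·(0.977100+0.973600+0.949700+0.919100+0.888500))/(1+23/800) = 8599/10000 ≈ 0.859900
step 7 [3.5y] zero: DF = P = 4143/5000 ≈ 0.828600
step 8 [4y] zero: DF = P = 7809/10000 ≈ 0.780900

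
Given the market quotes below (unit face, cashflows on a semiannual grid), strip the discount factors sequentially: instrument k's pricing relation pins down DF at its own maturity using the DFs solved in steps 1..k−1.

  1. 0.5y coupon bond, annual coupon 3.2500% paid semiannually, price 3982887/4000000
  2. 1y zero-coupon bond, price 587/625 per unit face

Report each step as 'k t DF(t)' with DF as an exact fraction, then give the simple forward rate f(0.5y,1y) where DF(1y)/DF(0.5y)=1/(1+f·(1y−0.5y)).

1 1/2 4899/5000
2 1 587/625
f(0.5y,1y) = ((4899/5000)/(587/625) − 1)/(1/2) = 203/2348 ≈ 8.6457%

step 1 [0.5y] bond c/2=13/800: DF=(3982887/4000000 − 13/800·(0))/(1+13/800) = 4899/5000 ≈ 0.979800
step 2 [1y] zero: DF = P = 587/625 ≈ 0.939200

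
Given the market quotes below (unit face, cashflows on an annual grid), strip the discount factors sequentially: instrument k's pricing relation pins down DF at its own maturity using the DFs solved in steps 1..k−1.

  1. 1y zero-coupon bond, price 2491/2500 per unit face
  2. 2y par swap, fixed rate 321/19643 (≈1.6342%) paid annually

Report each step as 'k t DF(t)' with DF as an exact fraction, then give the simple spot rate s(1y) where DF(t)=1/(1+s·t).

step 1 [1y] zero: DF = P = 2491/2500 ≈ 0.996400
step 2 [2y] swap r/1=321/19643: DF=(1 − 321/19643·(0.996400))/(1+321/19643) = 9679/10000 ≈ 0.967900

1 1 2491/2500
2 2 9679/10000
s(1y) = (1/(2491/2500) − 1)/(1) = 9/2491 ≈ 0.3613%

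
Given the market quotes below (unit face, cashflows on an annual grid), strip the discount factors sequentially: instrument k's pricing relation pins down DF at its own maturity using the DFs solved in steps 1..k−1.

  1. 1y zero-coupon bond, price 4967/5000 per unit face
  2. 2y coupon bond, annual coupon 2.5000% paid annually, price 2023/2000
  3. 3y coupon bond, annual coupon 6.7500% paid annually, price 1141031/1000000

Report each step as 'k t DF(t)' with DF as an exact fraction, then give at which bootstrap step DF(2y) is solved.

1 1 4967/5000
2 2 4813/5000
3 3 2363/2500
DF(2y) is solved at step 2

step 1 [1y] zero: DF = P = 4967/5000 ≈ 0.993400
step 2 [2y] bond c/1=1/40: DF=(2023/2000 − 1/40·(0.993400))/(1+1/40) = 4813/5000 ≈ 0.962600
step 3 [3y] bond c/1=27/400: DF=(1141031/1000000 − 27/400·(0.993400+0.962600))/(1+27/400) = 2363/2500 ≈ 0.945200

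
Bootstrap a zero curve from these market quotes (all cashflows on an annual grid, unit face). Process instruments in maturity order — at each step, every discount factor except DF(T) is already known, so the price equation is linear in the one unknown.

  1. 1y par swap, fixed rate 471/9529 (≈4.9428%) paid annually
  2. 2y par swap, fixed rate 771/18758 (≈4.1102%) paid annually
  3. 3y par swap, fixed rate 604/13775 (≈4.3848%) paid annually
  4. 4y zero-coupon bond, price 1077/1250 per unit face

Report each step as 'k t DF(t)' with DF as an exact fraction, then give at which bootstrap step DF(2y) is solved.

step 1 [1y] swap r/1=471/9529: DF=(1 − 471/9529·(0))/(1+471/9529) = 9529/10000 ≈ 0.952900
step 2 [2y] swap r/1=771/18758: DF=(1 − 771/18758·(0.952900))/(1+771/18758) = 9229/10000 ≈ 0.922900
step 3 [3y] swap r/1=604/13775: DF=(1 − 604/13775·(0.952900+0.922900))/(1+604/13775) = 1099/1250 ≈ 0.879200
step 4 [4y] zero: DF = P = 1077/1250 ≈ 0.861600

1 1 9529/10000
2 2 9229/10000
3 3 1099/1250
4 4 1077/1250
DF(2y) is solved at step 2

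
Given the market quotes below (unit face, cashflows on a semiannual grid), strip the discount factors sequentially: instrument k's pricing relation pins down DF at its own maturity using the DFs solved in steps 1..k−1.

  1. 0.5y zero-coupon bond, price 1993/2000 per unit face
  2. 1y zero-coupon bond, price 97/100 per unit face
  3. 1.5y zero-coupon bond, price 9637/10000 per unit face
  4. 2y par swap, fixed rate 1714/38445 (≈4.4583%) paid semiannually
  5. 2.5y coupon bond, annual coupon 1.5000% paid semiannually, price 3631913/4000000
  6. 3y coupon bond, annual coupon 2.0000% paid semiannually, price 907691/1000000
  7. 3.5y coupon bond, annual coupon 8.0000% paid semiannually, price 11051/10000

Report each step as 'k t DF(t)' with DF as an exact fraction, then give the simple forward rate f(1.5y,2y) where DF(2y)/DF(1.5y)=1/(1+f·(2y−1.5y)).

1 1/2 1993/2000
2 1 97/100
3 3/2 9637/10000
4 2 9143/10000
5 5/2 4363/5000
6 3 213/250
7 7/2 2121/2500
f(1.5y,2y) = ((9637/10000)/(9143/10000) − 1)/(1/2) = 988/9143 ≈ 10.8061%

step 1 [0.5y] zero: DF = P = 1993/2000 ≈ 0.996500
step 2 [1y] zero: DF = P = 97/100 ≈ 0.970000
step 3 [1.5y] zero: DF = P = 9637/10000 ≈ 0.963700
step 4 [2y] swap r/2=857/38445: DF=(1 − 857/38445·(0.996500+0.970000+0.963700))/(1+857/38445) = 9143/10000 ≈ 0.914300
step 5 [2.5y] bond c/2=3/400: DF=(3631913/4000000 − 3/400·(0.996500+0.970000+0.963700+0.914300))/(1+3/400) = 4363/5000 ≈ 0.872600
step 6 [3y] bond c/2=1/100: DF=(907691/1000000 − 1/100·(0.996500+0.970000+0.963700+0.914300+0.872600))/(1+1/100) = 213/250 ≈ 0.852000
step 7 [3.5y] bond c/2=1/25: DF=(11051/10000 − 1/25·(0.996500+0.970000+0.963700+0.914300+0.872600+0.852000))/(1+1/25) = 2121/2500 ≈ 0.848400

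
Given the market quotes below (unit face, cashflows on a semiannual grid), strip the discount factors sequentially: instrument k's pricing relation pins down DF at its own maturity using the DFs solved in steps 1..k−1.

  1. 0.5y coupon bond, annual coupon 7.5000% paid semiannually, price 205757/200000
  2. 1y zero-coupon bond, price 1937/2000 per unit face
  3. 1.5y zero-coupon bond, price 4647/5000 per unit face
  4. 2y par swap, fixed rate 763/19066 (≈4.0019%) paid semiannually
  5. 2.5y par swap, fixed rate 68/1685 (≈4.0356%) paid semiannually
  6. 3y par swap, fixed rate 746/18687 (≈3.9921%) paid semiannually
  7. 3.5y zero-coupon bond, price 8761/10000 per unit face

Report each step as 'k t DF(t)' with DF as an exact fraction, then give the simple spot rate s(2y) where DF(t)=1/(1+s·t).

1 1/2 2479/2500
2 1 1937/2000
3 3/2 4647/5000
4 2 9237/10000
5 5/2 1131/1250
6 3 8881/10000
7 7/2 8761/10000
s(2y) = (1/(9237/10000) − 1)/(2) = 763/18474 ≈ 4.1301%

step 1 [0.5y] bond c/2=3/80: DF=(205757/200000 − 3/80·(0))/(1+3/80) = 2479/2500 ≈ 0.991600
step 2 [1y] zero: DF = P = 1937/2000 ≈ 0.968500
step 3 [1.5y] zero: DF = P = 4647/5000 ≈ 0.929400
step 4 [2y] swap r/2=763/38132: DF=(1 − 763/38132·(0.991600+0.968500+0.929400))/(1+763/38132) = 9237/10000 ≈ 0.923700
step 5 [2.5y] swap r/2=34/1685: DF=(1 − 34/1685·(0.991600+0.968500+0.929400+0.923700))/(1+34/1685) = 1131/1250 ≈ 0.904800
step 6 [3y] swap r/2=373/18687: DF=(1 − 373/18687·(0.991600+0.968500+0.929400+0.923700+0.904800))/(1+373/18687) = 8881/10000 ≈ 0.888100
step 7 [3.5y] zero: DF = P = 8761/10000 ≈ 0.876100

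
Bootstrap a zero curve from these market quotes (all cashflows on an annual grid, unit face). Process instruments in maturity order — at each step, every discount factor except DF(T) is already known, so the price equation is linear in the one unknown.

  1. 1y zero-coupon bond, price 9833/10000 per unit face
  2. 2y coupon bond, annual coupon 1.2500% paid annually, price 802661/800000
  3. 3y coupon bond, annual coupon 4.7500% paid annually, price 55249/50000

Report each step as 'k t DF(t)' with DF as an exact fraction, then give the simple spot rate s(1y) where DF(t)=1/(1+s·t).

step 1 [1y] zero: DF = P = 9833/10000 ≈ 0.983300
step 2 [2y] bond c/1=1/80: DF=(802661/800000 − 1/80·(0.983300))/(1+1/80) = 2447/2500 ≈ 0.978800
step 3 [3y] bond c/1=19/400: DF=(55249/50000 − 19/400·(0.983300+0.978800))/(1+19/400) = 9659/10000 ≈ 0.965900

1 1 9833/10000
2 2 2447/2500
3 3 9659/10000
s(1y) = (1/(9833/10000) − 1)/(1) = 167/9833 ≈ 1.6984%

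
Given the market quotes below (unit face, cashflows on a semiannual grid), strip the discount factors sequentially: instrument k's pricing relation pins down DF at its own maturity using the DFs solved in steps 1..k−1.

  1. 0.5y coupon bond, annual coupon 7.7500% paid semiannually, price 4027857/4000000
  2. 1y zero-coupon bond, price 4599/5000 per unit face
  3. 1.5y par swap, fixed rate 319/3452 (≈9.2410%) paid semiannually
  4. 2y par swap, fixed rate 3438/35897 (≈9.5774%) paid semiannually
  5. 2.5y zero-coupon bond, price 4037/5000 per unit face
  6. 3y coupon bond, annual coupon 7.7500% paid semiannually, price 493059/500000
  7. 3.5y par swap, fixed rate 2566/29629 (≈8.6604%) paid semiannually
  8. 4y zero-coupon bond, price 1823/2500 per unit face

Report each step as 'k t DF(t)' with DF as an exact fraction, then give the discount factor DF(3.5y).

step 1 [0.5y] bond c/2=31/800: DF=(4027857/4000000 − 31/800·(0))/(1+31/800) = 4847/5000 ≈ 0.969400
step 2 [1y] zero: DF = P = 4599/5000 ≈ 0.919800
step 3 [1.5y] swap r/2=319/6904: DF=(1 − 319/6904·(0.969400+0.919800))/(1+319/6904) = 2181/2500 ≈ 0.872400
step 4 [2y] swap r/2=1719/35897: DF=(1 − 1719/35897·(0.969400+0.919800+0.872400))/(1+1719/35897) = 8281/10000 ≈ 0.828100
step 5 [2.5y] zero: DF = P = 4037/5000 ≈ 0.807400
step 6 [3y] bond c/2=31/800: DF=(493059/500000 − 31/800·(0.969400+0.919800+0.872400+0.828100+0.807400))/(1+31/800) = 7853/10000 ≈ 0.785300
step 7 [3.5y] swap r/2=1283/29629: DF=(1 − 1283/29629·(0.969400+0.919800+0.872400+0.828100+0.807400+0.785300))/(1+1283/29629) = 3717/5000 ≈ 0.743400
step 8 [4y] zero: DF = P = 1823/2500 ≈ 0.729200

1 1/2 4847/5000
2 1 4599/5000
3 3/2 2181/2500
4 2 8281/10000
5 5/2 4037/5000
6 3 7853/10000
7 7/2 3717/5000
8 4 1823/2500
DF(3.5y) = 3717/5000 ≈ 0.743400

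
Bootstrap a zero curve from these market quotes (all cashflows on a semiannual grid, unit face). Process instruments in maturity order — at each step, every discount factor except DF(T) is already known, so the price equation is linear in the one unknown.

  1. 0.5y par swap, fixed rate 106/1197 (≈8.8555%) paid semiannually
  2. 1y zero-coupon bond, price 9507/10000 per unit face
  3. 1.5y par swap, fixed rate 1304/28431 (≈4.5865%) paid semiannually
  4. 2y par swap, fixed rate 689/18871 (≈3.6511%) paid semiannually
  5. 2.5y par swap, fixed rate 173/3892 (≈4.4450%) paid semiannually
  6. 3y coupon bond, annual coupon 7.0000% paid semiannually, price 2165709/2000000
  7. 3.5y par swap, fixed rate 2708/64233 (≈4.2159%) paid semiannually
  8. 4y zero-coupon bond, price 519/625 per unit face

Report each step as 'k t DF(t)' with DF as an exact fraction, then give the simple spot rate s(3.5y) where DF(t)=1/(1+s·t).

step 1 [0.5y] swap r/2=53/1197: DF=(1 − 53/1197·(0))/(1+53/1197) = 1197/1250 ≈ 0.957600
step 2 [1y] zero: DF = P = 9507/10000 ≈ 0.950700
step 3 [1.5y] swap r/2=652/28431: DF=(1 − 652/28431·(0.957600+0.950700))/(1+652/28431) = 2337/2500 ≈ 0.934800
step 4 [2y] swap r/2=689/37742: DF=(1 − 689/37742·(0.957600+0.950700+0.934800))/(1+689/37742) = 9311/10000 ≈ 0.931100
step 5 [2.5y] swap r/2=173/7784: DF=(1 − 173/7784·(0.957600+0.950700+0.934800+0.931100))/(1+173/7784) = 4481/5000 ≈ 0.896200
step 6 [3y] bond c/2=7/200: DF=(2165709/2000000 − 7/200·(0.957600+0.950700+0.934800+0.931100+0.896200))/(1+7/200) = 8883/10000 ≈ 0.888300
step 7 [3.5y] swap r/2=1354/64233: DF=(1 − 1354/64233·(0.957600+0.950700+0.934800+0.931100+0.896200+0.888300))/(1+1354/64233) = 4323/5000 ≈ 0.864600
step 8 [4y] zero: DF = P = 519/625 ≈ 0.830400

1 1/2 1197/1250
2 1 9507/10000
3 3/2 2337/2500
4 2 9311/10000
5 5/2 4481/5000
6 3 8883/10000
7 7/2 4323/5000
8 4 519/625
s(3.5y) = (1/(4323/5000) − 1)/(7/2) = 1354/30261 ≈ 4.4744%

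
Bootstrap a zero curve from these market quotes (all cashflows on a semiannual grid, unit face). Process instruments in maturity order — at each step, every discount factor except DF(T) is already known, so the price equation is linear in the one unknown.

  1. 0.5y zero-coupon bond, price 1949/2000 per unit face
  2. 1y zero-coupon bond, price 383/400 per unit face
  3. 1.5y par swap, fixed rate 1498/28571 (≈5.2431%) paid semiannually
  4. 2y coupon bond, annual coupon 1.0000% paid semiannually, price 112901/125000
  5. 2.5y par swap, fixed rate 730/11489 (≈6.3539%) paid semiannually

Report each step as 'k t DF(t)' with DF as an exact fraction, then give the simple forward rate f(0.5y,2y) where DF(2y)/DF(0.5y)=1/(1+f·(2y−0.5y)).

step 1 [0.5y] zero: DF = P = 1949/2000 ≈ 0.974500
step 2 [1y] zero: DF = P = 383/400 ≈ 0.957500
step 3 [1.5y] swap r/2=749/28571: DF=(1 − 749/28571·(0.974500+0.957500))/(1+749/28571) = 9251/10000 ≈ 0.925100
step 4 [2y] bond c/2=1/200: DF=(112901/125000 − 1/200·(0.974500+0.957500+0.925100))/(1+1/200) = 1769/2000 ≈ 0.884500
step 5 [2.5y] swap r/2=365/11489: DF=(1 − 365/11489·(0.974500+0.957500+0.925100+0.884500))/(1+365/11489) = 427/500 ≈ 0.854000

1 1/2 1949/2000
2 1 383/400
3 3/2 9251/10000
4 2 1769/2000
5 5/2 427/500
f(0.5y,2y) = ((1949/2000)/(1769/2000) − 1)/(3/2) = 120/1769 ≈ 6.7835%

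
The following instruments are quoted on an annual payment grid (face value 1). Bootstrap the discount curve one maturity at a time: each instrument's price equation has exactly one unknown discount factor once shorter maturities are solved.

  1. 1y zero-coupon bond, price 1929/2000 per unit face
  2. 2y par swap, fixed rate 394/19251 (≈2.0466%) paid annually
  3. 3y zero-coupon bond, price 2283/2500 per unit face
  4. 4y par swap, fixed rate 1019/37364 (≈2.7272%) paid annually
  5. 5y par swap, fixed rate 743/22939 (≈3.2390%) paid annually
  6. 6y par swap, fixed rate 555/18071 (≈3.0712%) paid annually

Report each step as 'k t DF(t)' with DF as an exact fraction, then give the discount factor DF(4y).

step 1 [1y] zero: DF = P = 1929/2000 ≈ 0.964500
step 2 [2y] swap r/1=394/19251: DF=(1 − 394/19251·(0.964500))/(1+394/19251) = 4803/5000 ≈ 0.960600
step 3 [3y] zero: DF = P = 2283/2500 ≈ 0.913200
step 4 [4y] swap r/1=1019/37364: DF=(1 − 1019/37364·(0.964500+0.960600+0.913200))/(1+1019/37364) = 8981/10000 ≈ 0.898100
step 5 [5y] swap r/1=743/22939: DF=(1 − 743/22939·(0.964500+0.960600+0.913200+0.898100))/(1+743/22939) = 4257/5000 ≈ 0.851400
step 6 [6y] swap r/1=555/18071: DF=(1 − 555/18071·(0.964500+0.960600+0.913200+0.898100+0.851400))/(1+555/18071) = 1667/2000 ≈ 0.833500

1 1 1929/2000
2 2 4803/5000
3 3 2283/2500
4 4 8981/10000
5 5 4257/5000
6 6 1667/2000
DF(4y) = 8981/10000 ≈ 0.898100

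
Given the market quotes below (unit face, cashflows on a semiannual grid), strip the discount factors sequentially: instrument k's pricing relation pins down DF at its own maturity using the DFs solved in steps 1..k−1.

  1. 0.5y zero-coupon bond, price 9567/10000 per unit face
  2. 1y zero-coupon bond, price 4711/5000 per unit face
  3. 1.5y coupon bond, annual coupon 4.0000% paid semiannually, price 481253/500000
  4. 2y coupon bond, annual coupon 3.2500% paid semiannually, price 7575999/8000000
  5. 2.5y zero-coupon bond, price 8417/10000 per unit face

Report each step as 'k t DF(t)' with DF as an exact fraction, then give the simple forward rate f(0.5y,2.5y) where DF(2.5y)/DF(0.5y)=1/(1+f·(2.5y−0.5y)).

step 1 [0.5y] zero: DF = P = 9567/10000 ≈ 0.956700
step 2 [1y] zero: DF = P = 4711/5000 ≈ 0.942200
step 3 [1.5y] bond c/2=1/50: DF=(481253/500000 − 1/50·(0.956700+0.942200))/(1+1/50) = 1133/1250 ≈ 0.906400
step 4 [2y] bond c/2=13/800: DF=(7575999/8000000 − 13/800·(0.956700+0.942200+0.906400))/(1+13/800) = 887/1000 ≈ 0.887000
step 5 [2.5y] zero: DF = P = 8417/10000 ≈ 0.841700

1 1/2 9567/10000
2 1 4711/5000
3 3/2 1133/1250
4 2 887/1000
5 5/2 8417/10000
f(0.5y,2.5y) = ((9567/10000)/(8417/10000) − 1)/(2) = 575/8417 ≈ 6.8314%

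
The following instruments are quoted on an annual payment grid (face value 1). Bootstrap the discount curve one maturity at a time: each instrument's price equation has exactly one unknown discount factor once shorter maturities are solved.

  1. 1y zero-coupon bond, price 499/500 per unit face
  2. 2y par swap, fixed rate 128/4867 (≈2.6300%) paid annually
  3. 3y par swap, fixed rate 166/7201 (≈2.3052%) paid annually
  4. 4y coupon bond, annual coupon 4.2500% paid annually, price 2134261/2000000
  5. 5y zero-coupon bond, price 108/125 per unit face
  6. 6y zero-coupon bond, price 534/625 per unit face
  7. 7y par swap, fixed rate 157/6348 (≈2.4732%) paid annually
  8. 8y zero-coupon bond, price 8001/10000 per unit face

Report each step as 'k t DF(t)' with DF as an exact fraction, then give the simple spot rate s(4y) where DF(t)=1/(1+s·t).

1 1 499/500
2 2 593/625
3 3 1167/1250
4 4 4531/5000
5 5 108/125
6 6 534/625
7 7 843/1000
8 8 8001/10000
s(4y) = (1/(4531/5000) − 1)/(4) = 469/18124 ≈ 2.5877%

step 1 [1y] zero: DF = P = 499/500 ≈ 0.998000
step 2 [2y] swap r/1=128/4867: DF=(1 − 128/4867·(0.998000))/(1+128/4867) = 593/625 ≈ 0.948800
step 3 [3y] swap r/1=166/7201: DF=(1 − 166/7201·(0.998000+0.948800))/(1+166/7201) = 1167/1250 ≈ 0.933600
step 4 [4y] bond c/1=17/400: DF=(2134261/2000000 − 17/400·(0.998000+0.948800+0.933600))/(1+17/400) = 4531/5000 ≈ 0.906200
step 5 [5y] zero: DF = P = 108/125 ≈ 0.864000
step 6 [6y] zero: DF = P = 534/625 ≈ 0.854400
step 7 [7y] swap r/1=157/6348: DF=(1 − 157/6348·(0.998000+0.948800+0.933600+0.906200+0.864000+0.854400))/(1+157/6348) = 843/1000 ≈ 0.843000
step 8 [8y] zero: DF = P = 8001/10000 ≈ 0.800100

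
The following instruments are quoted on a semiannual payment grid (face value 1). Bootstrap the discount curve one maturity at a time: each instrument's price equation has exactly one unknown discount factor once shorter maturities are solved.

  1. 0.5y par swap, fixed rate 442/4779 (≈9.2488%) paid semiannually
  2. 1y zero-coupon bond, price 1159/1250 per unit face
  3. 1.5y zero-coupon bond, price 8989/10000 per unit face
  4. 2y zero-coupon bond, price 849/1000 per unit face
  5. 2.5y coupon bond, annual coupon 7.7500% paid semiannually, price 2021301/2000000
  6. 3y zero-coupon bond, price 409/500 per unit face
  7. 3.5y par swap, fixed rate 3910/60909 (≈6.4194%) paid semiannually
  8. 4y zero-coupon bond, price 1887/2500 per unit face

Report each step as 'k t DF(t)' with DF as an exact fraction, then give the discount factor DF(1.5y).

1 1/2 4779/5000
2 1 1159/1250
3 3/2 8989/10000
4 2 849/1000
5 5/2 67/80
6 3 409/500
7 7/2 1609/2000
8 4 1887/2500
DF(1.5y) = 8989/10000 ≈ 0.898900

step 1 [0.5y] swap r/2=221/4779: DF=(1 − 221/4779·(0))/(1+221/4779) = 4779/5000 ≈ 0.955800
step 2 [1y] zero: DF = P = 1159/1250 ≈ 0.927200
step 3 [1.5y] zero: DF = P = 8989/10000 ≈ 0.898900
step 4 [2y] zero: DF = P = 849/1000 ≈ 0.849000
step 5 [2.5y] bond c/2=31/800: DF=(2021301/2000000 − 31/800·(0.955800+0.927200+0.898900+0.849000))/(1+31/800) = 67/80 ≈ 0.837500
step 6 [3y] zero: DF = P = 409/500 ≈ 0.818000
step 7 [3.5y] swap r/2=1955/60909: DF=(1 − 1955/60909·(0.955800+0.927200+0.898900+0.849000+0.837500+0.818000))/(1+1955/60909) = 1609/2000 ≈ 0.804500
step 8 [4y] zero: DF = P = 1887/2500 ≈ 0.754800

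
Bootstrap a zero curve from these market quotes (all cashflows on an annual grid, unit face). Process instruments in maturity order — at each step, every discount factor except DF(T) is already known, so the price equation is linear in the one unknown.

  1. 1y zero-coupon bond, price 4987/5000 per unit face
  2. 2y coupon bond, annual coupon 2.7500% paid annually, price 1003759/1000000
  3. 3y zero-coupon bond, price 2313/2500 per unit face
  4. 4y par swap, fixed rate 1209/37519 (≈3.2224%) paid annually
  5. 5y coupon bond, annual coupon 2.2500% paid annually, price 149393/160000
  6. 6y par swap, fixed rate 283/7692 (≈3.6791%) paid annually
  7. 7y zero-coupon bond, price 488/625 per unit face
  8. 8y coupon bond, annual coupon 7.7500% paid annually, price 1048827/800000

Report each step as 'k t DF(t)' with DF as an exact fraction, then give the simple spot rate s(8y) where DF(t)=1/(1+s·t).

step 1 [1y] zero: DF = P = 4987/5000 ≈ 0.997400
step 2 [2y] bond c/1=11/400: DF=(1003759/1000000 − 11/400·(0.997400))/(1+11/400) = 4751/5000 ≈ 0.950200
step 3 [3y] zero: DF = P = 2313/2500 ≈ 0.925200
step 4 [4y] swap r/1=1209/37519: DF=(1 − 1209/37519·(0.997400+0.950200+0.925200))/(1+1209/37519) = 8791/10000 ≈ 0.879100
step 5 [5y] bond c/1=9/400: DF=(149393/160000 − 9/400·(0.997400+0.950200+0.925200+0.879100))/(1+9/400) = 4153/5000 ≈ 0.830600
step 6 [6y] swap r/1=283/7692: DF=(1 − 283/7692·(0.997400+0.950200+0.925200+0.879100+0.830600))/(1+283/7692) = 8019/10000 ≈ 0.801900
step 7 [7y] zero: DF = P = 488/625 ≈ 0.780800
step 8 [8y] bond c/1=31/400: DF=(1048827/800000 − 31/400·(0.997400+0.950200+0.925200+0.879100+0.830600+0.801900+0.780800))/(1+31/400) = 7733/10000 ≈ 0.773300

1 1 4987/5000
2 2 4751/5000
3 3 2313/2500
4 4 8791/10000
5 5 4153/5000
6 6 8019/10000
7 7 488/625
8 8 7733/10000
s(8y) = (1/(7733/10000) − 1)/(8) = 2267/61864 ≈ 3.6645%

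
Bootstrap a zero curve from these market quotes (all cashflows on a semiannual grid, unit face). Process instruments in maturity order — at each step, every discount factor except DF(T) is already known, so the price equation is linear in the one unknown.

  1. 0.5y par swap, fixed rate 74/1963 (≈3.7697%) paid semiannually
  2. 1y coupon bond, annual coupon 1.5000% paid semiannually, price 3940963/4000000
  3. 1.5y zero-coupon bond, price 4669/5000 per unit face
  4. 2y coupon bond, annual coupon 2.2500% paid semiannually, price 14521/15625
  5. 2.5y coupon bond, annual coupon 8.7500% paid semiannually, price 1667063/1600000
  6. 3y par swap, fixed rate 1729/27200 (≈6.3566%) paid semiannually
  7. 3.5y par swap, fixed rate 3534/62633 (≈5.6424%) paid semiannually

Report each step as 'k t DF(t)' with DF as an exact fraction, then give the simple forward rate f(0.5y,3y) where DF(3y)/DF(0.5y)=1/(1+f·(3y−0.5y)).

1 1/2 1963/2000
2 1 4853/5000
3 3/2 4669/5000
4 2 8869/10000
5 5/2 8401/10000
6 3 8271/10000
7 7/2 8233/10000
f(0.5y,3y) = ((1963/2000)/(8271/10000) − 1)/(5/2) = 3088/41355 ≈ 7.4671%

step 1 [0.5y] swap r/2=37/1963: DF=(1 − 37/1963·(0))/(1+37/1963) = 1963/2000 ≈ 0.981500
step 2 [1y] bond c/2=3/400: DF=(3940963/4000000 − 3/400·(0.981500))/(1+3/400) = 4853/5000 ≈ 0.970600
step 3 [1.5y] zero: DF = P = 4669/5000 ≈ 0.933800
step 4 [2y] bond c/2=9/800: DF=(14521/15625 − 9/800·(0.981500+0.970600+0.933800))/(1+9/800) = 8869/10000 ≈ 0.886900
step 5 [2.5y] bond c/2=7/160: DF=(1667063/1600000 − 7/160·(0.981500+0.970600+0.933800+0.886900))/(1+7/160) = 8401/10000 ≈ 0.840100
step 6 [3y] swap r/2=1729/54400: DF=(1 − 1729/54400·(0.981500+0.970600+0.933800+0.886900+0.840100))/(1+1729/54400) = 8271/10000 ≈ 0.827100
step 7 [3.5y] swap r/2=1767/62633: DF=(1 − 1767/62633·(0.981500+0.970600+0.933800+0.886900+0.840100+0.827100))/(1+1767/62633) = 8233/10000 ≈ 0.823300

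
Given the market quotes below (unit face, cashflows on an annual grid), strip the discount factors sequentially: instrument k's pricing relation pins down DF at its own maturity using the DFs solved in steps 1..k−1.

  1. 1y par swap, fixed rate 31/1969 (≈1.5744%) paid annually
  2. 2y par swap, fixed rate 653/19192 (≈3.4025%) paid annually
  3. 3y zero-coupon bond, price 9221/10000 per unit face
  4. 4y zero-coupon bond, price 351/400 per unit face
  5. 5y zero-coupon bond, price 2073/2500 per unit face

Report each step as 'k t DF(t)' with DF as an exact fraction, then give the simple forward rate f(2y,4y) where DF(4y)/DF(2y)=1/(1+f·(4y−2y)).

step 1 [1y] swap r/1=31/1969: DF=(1 − 31/1969·(0))/(1+31/1969) = 1969/2000 ≈ 0.984500
step 2 [2y] swap r/1=653/19192: DF=(1 − 653/19192·(0.984500))/(1+653/19192) = 9347/10000 ≈ 0.934700
step 3 [3y] zero: DF = P = 9221/10000 ≈ 0.922100
step 4 [4y] zero: DF = P = 351/400 ≈ 0.877500
step 5 [5y] zero: DF = P = 2073/2500 ≈ 0.829200

1 1 1969/2000
2 2 9347/10000
3 3 9221/10000
4 4 351/400
5 5 2073/2500
f(2y,4y) = ((9347/10000)/(351/400) − 1)/(2) = 22/675 ≈ 3.2593%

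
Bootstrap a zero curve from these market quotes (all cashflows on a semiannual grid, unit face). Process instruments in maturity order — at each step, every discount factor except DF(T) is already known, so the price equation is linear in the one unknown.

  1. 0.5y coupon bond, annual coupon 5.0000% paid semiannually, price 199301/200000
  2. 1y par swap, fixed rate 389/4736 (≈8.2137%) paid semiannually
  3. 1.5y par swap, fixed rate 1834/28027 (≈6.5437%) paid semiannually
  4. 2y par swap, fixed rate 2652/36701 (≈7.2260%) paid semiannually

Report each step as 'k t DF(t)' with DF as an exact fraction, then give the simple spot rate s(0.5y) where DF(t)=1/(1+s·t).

step 1 [0.5y] bond c/2=1/40: DF=(199301/200000 − 1/40·(0))/(1+1/40) = 4861/5000 ≈ 0.972200
step 2 [1y] swap r/2=389/9472: DF=(1 − 389/9472·(0.972200))/(1+389/9472) = 4611/5000 ≈ 0.922200
step 3 [1.5y] swap r/2=917/28027: DF=(1 − 917/28027·(0.972200+0.922200))/(1+917/28027) = 9083/10000 ≈ 0.908300
step 4 [2y] swap r/2=1326/36701: DF=(1 − 1326/36701·(0.972200+0.922200+0.908300))/(1+1326/36701) = 4337/5000 ≈ 0.867400

1 1/2 4861/5000
2 1 4611/5000
3 3/2 9083/10000
4 2 4337/5000
s(0.5y) = (1/(4861/5000) − 1)/(1/2) = 278/4861 ≈ 5.7190%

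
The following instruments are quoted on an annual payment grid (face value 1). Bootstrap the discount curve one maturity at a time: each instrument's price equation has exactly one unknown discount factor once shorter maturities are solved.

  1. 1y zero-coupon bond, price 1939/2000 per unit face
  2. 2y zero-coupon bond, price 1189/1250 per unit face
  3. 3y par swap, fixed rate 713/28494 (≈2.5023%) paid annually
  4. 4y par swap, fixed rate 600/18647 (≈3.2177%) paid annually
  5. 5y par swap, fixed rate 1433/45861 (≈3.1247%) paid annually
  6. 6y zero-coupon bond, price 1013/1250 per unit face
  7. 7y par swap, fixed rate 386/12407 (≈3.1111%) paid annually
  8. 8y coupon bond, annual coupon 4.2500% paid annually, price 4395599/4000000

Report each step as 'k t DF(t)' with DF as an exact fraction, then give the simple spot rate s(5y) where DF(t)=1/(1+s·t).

1 1 1939/2000
2 2 1189/1250
3 3 9287/10000
4 4 22/25
5 5 8567/10000
6 6 1013/1250
7 7 807/1000
8 8 2003/2500
s(5y) = (1/(8567/10000) − 1)/(5) = 1433/42835 ≈ 3.3454%

step 1 [1y] zero: DF = P = 1939/2000 ≈ 0.969500
step 2 [2y] zero: DF = P = 1189/1250 ≈ 0.951200
step 3 [3y] swap r/1=713/28494: DF=(1 − 713/28494·(0.969500+0.951200))/(1+713/28494) = 9287/10000 ≈ 0.928700
step 4 [4y] swap r/1=600/18647: DF=(1 − 600/18647·(0.969500+0.951200+0.928700))/(1+600/18647) = 22/25 ≈ 0.880000
step 5 [5y] swap r/1=1433/45861: DF=(1 − 1433/45861·(0.969500+0.951200+0.928700+0.880000))/(1+1433/45861) = 8567/10000 ≈ 0.856700
step 6 [6y] zero: DF = P = 1013/1250 ≈ 0.810400
step 7 [7y] swap r/1=386/12407: DF=(1 − 386/12407·(0.969500+0.951200+0.928700+0.880000+0.856700+0.810400))/(1+386/12407) = 807/1000 ≈ 0.807000
step 8 [8y] bond c/1=17/400: DF=(4395599/4000000 − 17/400·(0.969500+0.951200+0.928700+0.880000+0.856700+0.810400+0.807000))/(1+17/400) = 2003/2500 ≈ 0.801200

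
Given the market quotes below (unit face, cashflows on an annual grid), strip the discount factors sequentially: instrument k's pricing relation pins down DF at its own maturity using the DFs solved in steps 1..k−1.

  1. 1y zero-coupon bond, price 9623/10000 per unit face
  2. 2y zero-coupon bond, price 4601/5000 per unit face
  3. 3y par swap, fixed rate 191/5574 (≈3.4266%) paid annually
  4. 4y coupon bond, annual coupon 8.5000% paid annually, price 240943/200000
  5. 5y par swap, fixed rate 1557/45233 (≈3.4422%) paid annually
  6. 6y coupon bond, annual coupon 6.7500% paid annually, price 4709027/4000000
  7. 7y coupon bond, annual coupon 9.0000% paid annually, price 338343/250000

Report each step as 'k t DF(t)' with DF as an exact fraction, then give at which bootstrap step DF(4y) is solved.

1 1 9623/10000
2 2 4601/5000
3 3 1809/2000
4 4 223/250
5 5 8443/10000
6 6 1021/1250
7 7 8007/10000
DF(4y) is solved at step 4

step 1 [1y] zero: DF = P = 9623/10000 ≈ 0.962300
step 2 [2y] zero: DF = P = 4601/5000 ≈ 0.920200
step 3 [3y] swap r/1=191/5574: DF=(1 − 191/5574·(0.962300+0.920200))/(1+191/5574) = 1809/2000 ≈ 0.904500
step 4 [4y] bond c/1=17/200: DF=(240943/200000 − 17/200·(0.962300+0.920200+0.904500))/(1+17/200) = 223/250 ≈ 0.892000
step 5 [5y] swap r/1=1557/45233: DF=(1 − 1557/45233·(0.962300+0.920200+0.904500+0.892000))/(1+1557/45233) = 8443/10000 ≈ 0.844300
step 6 [6y] bond c/1=27/400: DF=(4709027/4000000 − 27/400·(0.962300+0.920200+0.904500+0.892000+0.844300))/(1+27/400) = 1021/1250 ≈ 0.816800
step 7 [7y] bond c/1=9/100: DF=(338343/250000 − 9/100·(0.962300+0.920200+0.904500+0.892000+0.844300+0.816800))/(1+9/100) = 8007/10000 ≈ 0.800700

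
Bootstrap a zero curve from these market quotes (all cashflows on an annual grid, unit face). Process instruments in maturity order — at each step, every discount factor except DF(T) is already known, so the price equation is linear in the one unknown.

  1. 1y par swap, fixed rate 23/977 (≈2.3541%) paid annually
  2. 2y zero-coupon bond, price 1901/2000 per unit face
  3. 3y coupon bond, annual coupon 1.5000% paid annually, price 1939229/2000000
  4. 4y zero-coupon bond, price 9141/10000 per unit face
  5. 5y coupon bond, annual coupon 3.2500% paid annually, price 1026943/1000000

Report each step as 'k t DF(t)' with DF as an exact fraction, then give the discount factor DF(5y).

1 1 977/1000
2 2 1901/2000
3 3 2317/2500
4 4 9141/10000
5 5 219/250
DF(5y) = 219/250 ≈ 0.876000

step 1 [1y] swap r/1=23/977: DF=(1 − 23/977·(0))/(1+23/977) = 977/1000 ≈ 0.977000
step 2 [2y] zero: DF = P = 1901/2000 ≈ 0.950500
step 3 [3y] bond c/1=3/200: DF=(1939229/2000000 − 3/200·(0.977000+0.950500))/(1+3/200) = 2317/2500 ≈ 0.926800
step 4 [4y] zero: DF = P = 9141/10000 ≈ 0.914100
step 5 [5y] bond c/1=13/400: DF=(1026943/1000000 − 13/400·(0.977000+0.950500+0.926800+0.914100))/(1+13/400) = 219/250 ≈ 0.876000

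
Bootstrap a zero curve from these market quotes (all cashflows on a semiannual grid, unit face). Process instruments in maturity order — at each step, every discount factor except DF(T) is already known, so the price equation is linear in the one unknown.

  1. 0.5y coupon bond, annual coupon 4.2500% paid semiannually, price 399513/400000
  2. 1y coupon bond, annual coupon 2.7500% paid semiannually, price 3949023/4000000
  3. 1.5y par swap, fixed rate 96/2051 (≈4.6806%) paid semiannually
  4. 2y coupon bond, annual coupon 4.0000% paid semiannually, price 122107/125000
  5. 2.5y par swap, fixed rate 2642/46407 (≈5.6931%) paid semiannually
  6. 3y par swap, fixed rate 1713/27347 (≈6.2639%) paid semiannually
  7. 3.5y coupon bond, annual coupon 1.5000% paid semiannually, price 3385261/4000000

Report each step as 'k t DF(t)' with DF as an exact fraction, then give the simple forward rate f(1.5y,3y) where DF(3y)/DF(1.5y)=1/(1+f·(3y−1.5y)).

1 1/2 489/500
2 1 4803/5000
3 3/2 583/625
4 2 4507/5000
5 5/2 8679/10000
6 3 8287/10000
7 7/2 7993/10000
f(1.5y,3y) = ((583/625)/(8287/10000) − 1)/(3/2) = 694/8287 ≈ 8.3746%

step 1 [0.5y] bond c/2=17/800: DF=(399513/400000 − 17/800·(0))/(1+17/800) = 489/500 ≈ 0.978000
step 2 [1y] bond c/2=11/800: DF=(3949023/4000000 − 11/800·(0.978000))/(1+11/800) = 4803/5000 ≈ 0.960600
step 3 [1.5y] swap r/2=48/2051: DF=(1 − 48/2051·(0.978000+0.960600))/(1+48/2051) = 583/625 ≈ 0.932800
step 4 [2y] bond c/2=1/50: DF=(122107/125000 − 1/50·(0.978000+0.960600+0.932800))/(1+1/50) = 4507/5000 ≈ 0.901400
step 5 [2.5y] swap r/2=1321/46407: DF=(1 − 1321/46407·(0.978000+0.960600+0.932800+0.901400))/(1+1321/46407) = 8679/10000 ≈ 0.867900
step 6 [3y] swap r/2=1713/54694: DF=(1 − 1713/54694·(0.978000+0.960600+0.932800+0.901400+0.867900))/(1+1713/54694) = 8287/10000 ≈ 0.828700
step 7 [3.5y] bond c/2=3/400: DF=(3385261/4000000 − 3/400·(0.978000+0.960600+0.932800+0.901400+0.867900+0.828700))/(1+3/400) = 7993/10000 ≈ 0.799300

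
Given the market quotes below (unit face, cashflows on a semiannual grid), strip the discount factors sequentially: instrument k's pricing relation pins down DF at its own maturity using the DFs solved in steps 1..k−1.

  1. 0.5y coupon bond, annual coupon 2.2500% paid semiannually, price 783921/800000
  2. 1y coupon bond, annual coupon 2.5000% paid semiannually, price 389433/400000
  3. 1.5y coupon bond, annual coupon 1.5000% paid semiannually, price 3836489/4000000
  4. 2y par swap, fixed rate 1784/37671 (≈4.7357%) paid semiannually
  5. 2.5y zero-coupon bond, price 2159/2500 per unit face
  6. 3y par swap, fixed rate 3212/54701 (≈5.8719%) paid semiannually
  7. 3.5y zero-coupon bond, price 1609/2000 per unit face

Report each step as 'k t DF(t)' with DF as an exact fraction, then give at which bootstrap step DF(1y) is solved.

1 1/2 969/1000
2 1 1187/1250
3 3/2 9377/10000
4 2 2277/2500
5 5/2 2159/2500
6 3 4197/5000
7 7/2 1609/2000
DF(1y) is solved at step 2

step 1 [0.5y] bond c/2=9/800: DF=(783921/800000 − 9/800·(0))/(1+9/800) = 969/1000 ≈ 0.969000
step 2 [1y] bond c/2=1/80: DF=(389433/400000 − 1/80·(0.969000))/(1+1/80) = 1187/1250 ≈ 0.949600
step 3 [1.5y] bond c/2=3/400: DF=(3836489/4000000 − 3/400·(0.969000+0.949600))/(1+3/400) = 9377/10000 ≈ 0.937700
step 4 [2y] swap r/2=892/37671: DF=(1 − 892/37671·(0.969000+0.949600+0.937700))/(1+892/37671) = 2277/2500 ≈ 0.910800
step 5 [2.5y] zero: DF = P = 2159/2500 ≈ 0.863600
step 6 [3y] swap r/2=1606/54701: DF=(1 − 1606/54701·(0.969000+0.949600+0.937700+0.910800+0.863600))/(1+1606/54701) = 4197/5000 ≈ 0.839400
step 7 [3.5y] zero: DF = P = 1609/2000 ≈ 0.804500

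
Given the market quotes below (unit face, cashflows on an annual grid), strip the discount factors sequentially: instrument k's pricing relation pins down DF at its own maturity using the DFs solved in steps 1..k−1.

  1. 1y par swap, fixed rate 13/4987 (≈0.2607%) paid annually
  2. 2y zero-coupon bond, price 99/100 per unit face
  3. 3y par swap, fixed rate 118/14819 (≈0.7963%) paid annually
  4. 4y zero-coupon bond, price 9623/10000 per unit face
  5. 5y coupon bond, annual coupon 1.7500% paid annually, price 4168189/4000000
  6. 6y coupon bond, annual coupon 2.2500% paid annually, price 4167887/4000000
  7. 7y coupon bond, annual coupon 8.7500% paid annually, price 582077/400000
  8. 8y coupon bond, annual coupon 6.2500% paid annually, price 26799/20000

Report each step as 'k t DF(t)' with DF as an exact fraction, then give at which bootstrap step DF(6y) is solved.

1 1 4987/5000
2 2 99/100
3 3 2441/2500
4 4 9623/10000
5 5 4783/5000
6 6 2279/2500
7 7 8719/10000
8 8 869/1000
DF(6y) is solved at step 6

step 1 [1y] swap r/1=13/4987: DF=(1 − 13/4987·(0))/(1+13/4987) = 4987/5000 ≈ 0.997400
step 2 [2y] zero: DF = P = 99/100 ≈ 0.990000
step 3 [3y] swap r/1=118/14819: DF=(1 − 118/14819·(0.997400+0.990000))/(1+118/14819) = 2441/2500 ≈ 0.976400
step 4 [4y] zero: DF = P = 9623/10000 ≈ 0.962300
step 5 [5y] bond c/1=7/400: DF=(4168189/4000000 − 7/400·(0.997400+0.990000+0.976400+0.962300))/(1+7/400) = 4783/5000 ≈ 0.956600
step 6 [6y] bond c/1=9/400: DF=(4167887/4000000 − 9/400·(0.997400+0.990000+0.976400+0.962300+0.956600))/(1+9/400) = 2279/2500 ≈ 0.911600
step 7 [7y] bond c/1=7/80: DF=(582077/400000 − 7/80·(0.997400+0.990000+0.976400+0.962300+0.956600+0.911600))/(1+7/80) = 8719/10000 ≈ 0.871900
step 8 [8y] bond c/1=1/16: DF=(26799/20000 − 1/16·(0.997400+0.990000+0.976400+0.962300+0.956600+0.911600+0.871900))/(1+1/16) = 869/1000 ≈ 0.869000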